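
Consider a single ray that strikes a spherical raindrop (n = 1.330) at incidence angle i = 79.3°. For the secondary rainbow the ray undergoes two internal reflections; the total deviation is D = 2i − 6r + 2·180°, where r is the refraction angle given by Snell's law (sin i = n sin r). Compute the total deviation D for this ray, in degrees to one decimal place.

sin r = sin 79.3° / 1.330 = 0.9826/1.330 = 0.7388; r = 47.63°.
D = 2·79.3° − 6·47.63° + 2·180° = 158.60° − 285.78° + 360° = 232.82°.

232.8°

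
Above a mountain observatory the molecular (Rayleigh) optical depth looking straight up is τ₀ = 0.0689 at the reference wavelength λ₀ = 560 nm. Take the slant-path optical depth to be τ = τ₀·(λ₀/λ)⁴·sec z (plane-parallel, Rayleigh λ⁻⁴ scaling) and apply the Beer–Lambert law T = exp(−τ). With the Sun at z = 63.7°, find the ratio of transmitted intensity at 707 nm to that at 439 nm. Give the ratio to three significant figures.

Airmass: sec 63.7° = 2.2570.
τ(707 nm) = 0.0689 × (560/707)⁴ × 2.2570 = 0.0689 × 0.3936 × 2.2570 = 0.0612.
τ(439 nm) = 0.0689 × (560/439)⁴ × 2.2570 = 0.0689 × 2.6479 × 2.2570 = 0.4118.
T(707)/T(439) = exp(τ_B − τ_A) = exp(0.3505) = 1.4198.

1.42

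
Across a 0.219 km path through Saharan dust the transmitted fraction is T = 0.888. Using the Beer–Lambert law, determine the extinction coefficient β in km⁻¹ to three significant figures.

Beer–Lambert: T = exp(−βL) ⇒ β = −ln(T)/L = −ln(0.888)/0.219 = 0.1188/0.219 = 0.5424 km⁻¹.

0.542 km⁻¹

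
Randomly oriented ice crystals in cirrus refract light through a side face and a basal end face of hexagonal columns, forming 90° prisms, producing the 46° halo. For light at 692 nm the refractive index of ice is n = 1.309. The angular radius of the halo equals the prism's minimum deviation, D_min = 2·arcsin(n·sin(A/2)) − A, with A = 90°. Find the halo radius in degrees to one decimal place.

n·sin(A/2) = 1.309 × sin 45° = 1.309 × 0.7071 = 0.9256.
D_min = 2·arcsin(0.9256) − 90° = 2 × 67.759° − 90° = 45.519°.

45.5°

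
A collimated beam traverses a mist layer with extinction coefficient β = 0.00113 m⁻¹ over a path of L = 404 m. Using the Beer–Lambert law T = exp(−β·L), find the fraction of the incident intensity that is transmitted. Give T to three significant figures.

τ = β·L = 0.00113 × 404 = 0.4565.
T = exp(−0.4565) = 0.6335.

0.633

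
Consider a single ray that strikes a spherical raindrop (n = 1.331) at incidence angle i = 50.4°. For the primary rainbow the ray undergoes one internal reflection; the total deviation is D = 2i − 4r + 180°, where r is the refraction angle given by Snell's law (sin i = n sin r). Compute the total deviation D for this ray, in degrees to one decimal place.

139.3°

sin r = sin 50.4° / 1.331 = 0.7705/1.331 = 0.5789; r = 35.37°.
D = 2·50.4° − 4·35.37° + 180° = 100.80° − 141.49° + 180° = 139.31°.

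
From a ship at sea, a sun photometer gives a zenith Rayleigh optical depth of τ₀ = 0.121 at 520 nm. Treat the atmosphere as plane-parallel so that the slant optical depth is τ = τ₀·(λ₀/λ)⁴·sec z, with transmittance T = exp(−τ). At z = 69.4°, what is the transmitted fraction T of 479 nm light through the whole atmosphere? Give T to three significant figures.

0.620

sec 69.4° = 2.8422.
τ = 0.121 × (520/479)⁴ × 2.8422 = 0.121 × 1.3889 × 2.8422 = 0.4776.
T = exp(−0.4776) = 0.6202.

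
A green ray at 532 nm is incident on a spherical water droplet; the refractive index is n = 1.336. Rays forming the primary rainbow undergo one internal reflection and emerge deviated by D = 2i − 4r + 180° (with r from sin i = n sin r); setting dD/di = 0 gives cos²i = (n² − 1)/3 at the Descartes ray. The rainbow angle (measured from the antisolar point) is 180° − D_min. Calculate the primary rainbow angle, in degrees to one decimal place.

cos²i = (1.78490 − 1)/3 = 0.26163; i = arccos(0.51150) = 59.236°.
sin r = sin 59.236°/1.336 = 0.64318; r = 40.029°.
D_min = 2·59.236° − 4·40.029° + 180° = 138.356°.
Rainbow angle = 180° − D_min = 41.644°.

41.6°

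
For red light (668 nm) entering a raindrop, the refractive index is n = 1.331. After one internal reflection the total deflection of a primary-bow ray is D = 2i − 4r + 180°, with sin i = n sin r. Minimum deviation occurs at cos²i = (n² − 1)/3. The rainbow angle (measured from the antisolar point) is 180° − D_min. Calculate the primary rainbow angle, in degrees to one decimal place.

42.4°

cos²i = (1.77156 − 1)/3 = 0.25719; i = arccos(0.50714) = 59.527°.
sin r = sin 59.527°/1.331 = 0.64753; r = 40.356°.
D_min = 2·59.527° − 4·40.356° + 180° = 137.630°.
Rainbow angle = 180° − D_min = 42.370°.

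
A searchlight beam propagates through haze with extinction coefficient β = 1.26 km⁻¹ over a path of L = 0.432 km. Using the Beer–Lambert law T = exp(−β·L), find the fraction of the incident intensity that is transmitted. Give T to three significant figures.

τ = β·L = 1.26 × 0.432 = 0.5443.
T = exp(−0.5443) = 0.5802.

0.580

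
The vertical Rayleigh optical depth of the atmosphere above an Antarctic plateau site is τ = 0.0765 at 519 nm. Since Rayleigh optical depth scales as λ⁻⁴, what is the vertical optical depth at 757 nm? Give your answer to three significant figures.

0.0169

τ(757 nm) = τ(519 nm) × (519/757)⁴ = 0.0765 × (0.6856)⁴ = 0.0765 × 0.2209 = 0.0169.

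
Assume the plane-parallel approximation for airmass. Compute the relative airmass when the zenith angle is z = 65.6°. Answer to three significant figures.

2.42

X = sec z = 1/cos 65.6° = 1/0.4131 = 2.4207.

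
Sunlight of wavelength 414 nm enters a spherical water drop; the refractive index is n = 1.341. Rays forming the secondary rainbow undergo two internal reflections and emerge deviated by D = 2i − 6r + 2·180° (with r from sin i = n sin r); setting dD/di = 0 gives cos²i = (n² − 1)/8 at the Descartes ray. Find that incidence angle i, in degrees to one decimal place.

71.6°

cos²i = (1.341² − 1)/8 = (1.79828 − 1)/8 = 0.09979.
cos i = 0.31589, so i = 71.586°.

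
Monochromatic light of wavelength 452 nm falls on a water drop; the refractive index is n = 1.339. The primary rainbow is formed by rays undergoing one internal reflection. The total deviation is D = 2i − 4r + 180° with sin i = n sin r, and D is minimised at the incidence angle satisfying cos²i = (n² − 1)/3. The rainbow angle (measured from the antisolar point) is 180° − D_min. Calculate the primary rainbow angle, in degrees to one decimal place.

41.2°

cos²i = (1.79292 − 1)/3 = 0.26431; i = arccos(0.51411) = 59.062°.
sin r = sin 59.062°/1.339 = 0.64057; r = 39.834°.
D_min = 2·59.062° − 4·39.834° + 180° = 138.786°.
Rainbow angle = 180° − D_min = 41.214°.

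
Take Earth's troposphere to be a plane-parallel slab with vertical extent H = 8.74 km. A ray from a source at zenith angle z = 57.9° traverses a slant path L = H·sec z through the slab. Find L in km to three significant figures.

sec z = 1/cos 57.9° = 1.8818.
L = 8.74 × 1.8818 = 16.447 km.

16.4 km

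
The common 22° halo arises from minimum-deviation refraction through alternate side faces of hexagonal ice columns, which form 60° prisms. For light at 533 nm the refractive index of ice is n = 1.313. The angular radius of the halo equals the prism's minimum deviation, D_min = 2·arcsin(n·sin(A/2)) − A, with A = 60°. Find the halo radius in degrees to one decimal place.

n·sin(A/2) = 1.313 × sin 30° = 1.313 × 0.5000 = 0.6565.
D_min = 2·arcsin(0.6565) − 60° = 2 × 41.033° − 60° = 22.067°.

22.1°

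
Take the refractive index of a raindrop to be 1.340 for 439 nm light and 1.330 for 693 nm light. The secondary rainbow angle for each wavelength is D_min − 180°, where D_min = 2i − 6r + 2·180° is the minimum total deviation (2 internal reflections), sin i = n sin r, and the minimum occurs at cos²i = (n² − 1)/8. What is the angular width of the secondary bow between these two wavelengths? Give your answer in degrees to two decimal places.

At 439 nm (n = 1.340): cos²i = 0.09945 → i = 71.618°, r = 45.088°, D_min = 232.709°, rainbow angle = 52.709°.
At 693 nm (n = 1.330): cos²i = 0.09611 → i = 71.940°, r = 45.630°, D_min = 230.101°, rainbow angle = 50.101°.
Angular width = |52.709° − 50.101°| = 2.608°.

2.61°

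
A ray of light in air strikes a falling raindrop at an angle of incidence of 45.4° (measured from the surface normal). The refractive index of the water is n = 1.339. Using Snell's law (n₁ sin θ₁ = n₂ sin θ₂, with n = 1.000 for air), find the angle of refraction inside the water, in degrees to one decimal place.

32.1°

Snell: sin θ_r = sin θ_i / n = sin 45.4° / 1.339 = 0.7120 / 1.339 = 0.5318.
θ_r = arcsin(0.5318) = 32.12°.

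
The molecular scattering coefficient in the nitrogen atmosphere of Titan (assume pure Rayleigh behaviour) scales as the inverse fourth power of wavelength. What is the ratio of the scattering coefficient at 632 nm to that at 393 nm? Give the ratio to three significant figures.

Rayleigh scattering ∝ λ⁻⁴, so the ratio of coefficients is the inverse fourth power of the wavelength ratio.
σ(632)/σ(393) = (393/632)⁴ = (0.6218)⁴ = 0.1495.

0.150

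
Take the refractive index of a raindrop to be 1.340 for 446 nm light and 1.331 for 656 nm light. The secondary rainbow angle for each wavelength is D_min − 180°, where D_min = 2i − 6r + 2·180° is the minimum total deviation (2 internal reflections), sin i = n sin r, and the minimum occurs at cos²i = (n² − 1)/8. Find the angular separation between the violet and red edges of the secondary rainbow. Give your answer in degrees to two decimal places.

At 446 nm (n = 1.340): cos²i = 0.09945 → i = 71.618°, r = 45.088°, D_min = 232.709°, rainbow angle = 52.709°.
At 656 nm (n = 1.331): cos²i = 0.09645 → i = 71.907°, r = 45.575°, D_min = 230.365°, rainbow angle = 50.365°.
Angular width = |52.709° − 50.365°| = 2.344°.

2.34°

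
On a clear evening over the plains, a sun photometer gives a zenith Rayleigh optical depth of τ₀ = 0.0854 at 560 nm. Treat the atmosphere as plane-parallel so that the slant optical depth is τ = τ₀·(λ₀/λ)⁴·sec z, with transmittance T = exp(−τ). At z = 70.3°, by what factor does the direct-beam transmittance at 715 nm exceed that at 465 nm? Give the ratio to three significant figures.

1.55

Airmass: sec 70.3° = 2.9665.
τ(715 nm) = 0.0854 × (560/715)⁴ × 2.9665 = 0.0854 × 0.3763 × 2.9665 = 0.0953.
τ(465 nm) = 0.0854 × (560/465)⁴ × 2.9665 = 0.0854 × 2.1035 × 2.9665 = 0.5329.
T(715)/T(465) = exp(τ_B − τ_A) = exp(0.4376) = 1.5489.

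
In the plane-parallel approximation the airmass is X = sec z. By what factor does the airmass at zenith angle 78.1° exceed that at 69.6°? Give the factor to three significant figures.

X(78.1°)/X(69.6°) = sec 78.1° / sec 69.6° = cos 69.6° / cos 78.1° = 0.3486/0.2062 = 1.6904.

1.69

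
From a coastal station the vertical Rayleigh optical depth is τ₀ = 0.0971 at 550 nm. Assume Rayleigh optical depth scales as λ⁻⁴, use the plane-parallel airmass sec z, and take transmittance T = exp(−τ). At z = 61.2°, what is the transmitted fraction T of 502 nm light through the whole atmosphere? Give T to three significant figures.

0.748

sec 61.2° = 2.0757.
τ = 0.0971 × (550/502)⁴ × 2.0757 = 0.0971 × 1.4409 × 2.0757 = 0.2904.
T = exp(−0.2904) = 0.7479.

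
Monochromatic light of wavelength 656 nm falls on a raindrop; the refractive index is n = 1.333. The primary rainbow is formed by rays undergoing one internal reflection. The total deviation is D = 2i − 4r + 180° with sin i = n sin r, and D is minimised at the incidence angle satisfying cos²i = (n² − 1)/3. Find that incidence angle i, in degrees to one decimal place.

59.4°

cos²i = (1.333² − 1)/3 = (1.77689 − 1)/3 = 0.25896.
cos i = 0.50888, so i = 59.410°.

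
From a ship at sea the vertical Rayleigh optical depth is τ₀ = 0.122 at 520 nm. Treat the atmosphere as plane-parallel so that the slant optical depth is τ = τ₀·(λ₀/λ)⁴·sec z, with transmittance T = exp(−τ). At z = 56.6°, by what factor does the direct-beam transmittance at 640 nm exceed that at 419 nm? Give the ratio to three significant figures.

1.54

Airmass: sec 56.6° = 1.8166.
τ(640 nm) = 0.122 × (520/640)⁴ × 1.8166 = 0.122 × 0.4358 × 1.8166 = 0.0966.
τ(419 nm) = 0.122 × (520/419)⁴ × 1.8166 = 0.122 × 2.3722 × 1.8166 = 0.5257.
T(640)/T(419) = exp(τ_B − τ_A) = exp(0.4292) = 1.5360.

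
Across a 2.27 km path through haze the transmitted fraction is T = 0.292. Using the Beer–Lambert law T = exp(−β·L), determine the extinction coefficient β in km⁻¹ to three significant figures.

Beer–Lambert: T = exp(−βL) ⇒ β = −ln(T)/L = −ln(0.292)/2.27 = 1.2310/2.27 = 0.5423 km⁻¹.

0.542 km⁻¹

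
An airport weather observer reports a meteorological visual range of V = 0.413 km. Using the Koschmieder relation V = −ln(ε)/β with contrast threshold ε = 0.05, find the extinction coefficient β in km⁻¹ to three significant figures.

7.25 km⁻¹

β = −ln(0.05) / V = 2.996 / 0.413 = 7.2536 km⁻¹.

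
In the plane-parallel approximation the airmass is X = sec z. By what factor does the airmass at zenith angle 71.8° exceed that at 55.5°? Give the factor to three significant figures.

X(71.8°)/X(55.5°) = sec 71.8° / sec 55.5° = cos 55.5° / cos 71.8° = 0.5664/0.3123 = 1.8135.

1.81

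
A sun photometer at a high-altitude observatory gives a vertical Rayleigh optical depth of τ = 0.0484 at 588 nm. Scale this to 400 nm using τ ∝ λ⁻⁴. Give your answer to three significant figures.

0.226

τ(400 nm) = τ(588 nm) × (588/400)⁴ = 0.0484 × (1.4700)⁴ = 0.0484 × 4.6695 = 0.2260.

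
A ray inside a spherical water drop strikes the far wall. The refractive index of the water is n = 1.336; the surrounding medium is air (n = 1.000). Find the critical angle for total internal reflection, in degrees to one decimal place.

sin θ_c = n_air / n = 1.000 / 1.336 = 0.7485.
θ_c = arcsin(0.7485) = 48.46°.

48.5°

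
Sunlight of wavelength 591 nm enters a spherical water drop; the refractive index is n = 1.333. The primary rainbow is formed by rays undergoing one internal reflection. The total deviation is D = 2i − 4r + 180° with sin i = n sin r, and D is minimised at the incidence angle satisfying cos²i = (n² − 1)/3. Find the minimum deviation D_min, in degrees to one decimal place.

137.9°

cos²i = (1.77689 − 1)/3 = 0.25896; i = arccos(0.50888) = 59.410°.
sin r = sin 59.410°/1.333 = 0.64579; r = 40.225°.
D_min = 2·59.410° − 4·40.225° + 180° = 137.922°.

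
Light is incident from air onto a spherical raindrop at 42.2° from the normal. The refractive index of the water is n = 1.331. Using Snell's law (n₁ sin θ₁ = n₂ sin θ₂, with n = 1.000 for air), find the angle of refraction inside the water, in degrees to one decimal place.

Snell: sin θ_r = sin θ_i / n = sin 42.2° / 1.331 = 0.6717 / 1.331 = 0.5047.
θ_r = arcsin(0.5047) = 30.31°.

30.3°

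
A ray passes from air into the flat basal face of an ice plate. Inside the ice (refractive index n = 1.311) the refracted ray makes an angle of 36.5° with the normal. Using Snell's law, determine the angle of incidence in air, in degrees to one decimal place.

51.2°

Snell: sin θ_i = n · sin θ_r = 1.311 × sin 36.5° = 1.311 × 0.5948 = 0.7798.
θ_i = arcsin(0.7798) = 51.24°.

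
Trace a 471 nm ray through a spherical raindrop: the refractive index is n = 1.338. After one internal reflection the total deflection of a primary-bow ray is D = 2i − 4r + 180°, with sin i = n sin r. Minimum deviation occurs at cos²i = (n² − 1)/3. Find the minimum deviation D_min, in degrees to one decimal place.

cos²i = (1.79024 − 1)/3 = 0.26341; i = arccos(0.51324) = 59.120°.
sin r = sin 59.120°/1.338 = 0.64144; r = 39.899°.
D_min = 2·59.120° − 4·39.899° + 180° = 138.643°.

138.6°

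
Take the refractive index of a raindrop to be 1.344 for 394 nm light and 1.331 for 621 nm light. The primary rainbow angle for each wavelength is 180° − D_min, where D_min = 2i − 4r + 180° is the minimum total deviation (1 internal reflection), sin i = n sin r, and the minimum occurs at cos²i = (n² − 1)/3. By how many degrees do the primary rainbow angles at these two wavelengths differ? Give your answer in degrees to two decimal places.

At 394 nm (n = 1.344): cos²i = 0.26878 → i = 58.772°, r = 39.512°, D_min = 139.495°, rainbow angle = 40.505°.
At 621 nm (n = 1.331): cos²i = 0.25719 → i = 59.527°, r = 40.356°, D_min = 137.630°, rainbow angle = 42.370°.
Angular width = |40.505° − 42.370°| = 1.865°.

1.86°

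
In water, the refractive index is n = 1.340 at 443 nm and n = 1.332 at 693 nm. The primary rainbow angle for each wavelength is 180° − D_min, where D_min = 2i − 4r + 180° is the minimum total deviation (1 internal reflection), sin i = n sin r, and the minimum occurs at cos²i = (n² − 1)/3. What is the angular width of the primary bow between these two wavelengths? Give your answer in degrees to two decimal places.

1.15°

At 443 nm (n = 1.340): cos²i = 0.26520 → i = 59.004°, r = 39.770°, D_min = 138.929°, rainbow angle = 41.071°.
At 693 nm (n = 1.332): cos²i = 0.25807 → i = 59.469°, r = 40.290°, D_min = 137.776°, rainbow angle = 42.224°.
Angular width = |41.071° − 42.224°| = 1.153°.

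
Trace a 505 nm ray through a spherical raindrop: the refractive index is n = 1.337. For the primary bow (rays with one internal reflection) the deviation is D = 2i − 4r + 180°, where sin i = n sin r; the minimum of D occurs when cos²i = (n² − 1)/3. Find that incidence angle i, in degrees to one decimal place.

cos²i = (1.337² − 1)/3 = (1.78757 − 1)/3 = 0.26252.
cos i = 0.51237, so i = 59.178°.

59.2°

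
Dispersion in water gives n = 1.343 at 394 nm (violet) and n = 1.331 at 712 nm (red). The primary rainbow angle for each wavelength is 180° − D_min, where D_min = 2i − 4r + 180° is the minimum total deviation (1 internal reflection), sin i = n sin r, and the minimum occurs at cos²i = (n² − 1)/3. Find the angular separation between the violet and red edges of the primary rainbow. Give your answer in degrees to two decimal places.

1.72°

At 394 nm (n = 1.343): cos²i = 0.26788 → i = 58.830°, r = 39.577°, D_min = 139.354°, rainbow angle = 40.646°.
At 712 nm (n = 1.331): cos²i = 0.25719 → i = 59.527°, r = 40.356°, D_min = 137.630°, rainbow angle = 42.370°.
Angular width = |40.646° − 42.370°| = 1.724°.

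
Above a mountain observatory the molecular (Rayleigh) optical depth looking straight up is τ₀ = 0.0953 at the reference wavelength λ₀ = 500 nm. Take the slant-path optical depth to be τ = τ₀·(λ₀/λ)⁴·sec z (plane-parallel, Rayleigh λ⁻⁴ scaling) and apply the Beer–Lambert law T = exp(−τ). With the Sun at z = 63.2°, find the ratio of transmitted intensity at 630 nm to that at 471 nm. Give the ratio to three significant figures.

Airmass: sec 63.2° = 2.2179.
τ(630 nm) = 0.0953 × (500/630)⁴ × 2.2179 = 0.0953 × 0.3968 × 2.2179 = 0.0839.
τ(471 nm) = 0.0953 × (500/471)⁴ × 2.2179 = 0.0953 × 1.2700 × 2.2179 = 0.2684.
T(630)/T(471) = exp(τ_B − τ_A) = exp(0.1846) = 1.2027.

1.20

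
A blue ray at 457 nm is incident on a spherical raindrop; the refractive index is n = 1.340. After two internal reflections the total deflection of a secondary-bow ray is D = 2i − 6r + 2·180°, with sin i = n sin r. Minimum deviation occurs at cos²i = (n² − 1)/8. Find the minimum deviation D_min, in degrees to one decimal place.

cos²i = (1.79560 − 1)/8 = 0.09945; i = arccos(0.31536) = 71.618°.
sin r = sin 71.618°/1.340 = 0.70819; r = 45.088°.
D_min = 2·71.618° − 6·45.088° + 360° = 232.709°.

232.7°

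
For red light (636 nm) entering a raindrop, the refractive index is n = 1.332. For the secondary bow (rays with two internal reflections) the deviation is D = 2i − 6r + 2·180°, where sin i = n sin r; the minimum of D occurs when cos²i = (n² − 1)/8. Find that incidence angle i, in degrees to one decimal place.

cos²i = (1.332² − 1)/8 = (1.77422 − 1)/8 = 0.09678.
cos i = 0.31109, so i = 71.875°.

71.9°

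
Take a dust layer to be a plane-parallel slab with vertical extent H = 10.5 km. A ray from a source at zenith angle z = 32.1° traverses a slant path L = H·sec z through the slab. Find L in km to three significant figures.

sec z = 1/cos 32.1° = 1.1805.
L = 10.5 × 1.1805 = 12.395 km.

12.4 km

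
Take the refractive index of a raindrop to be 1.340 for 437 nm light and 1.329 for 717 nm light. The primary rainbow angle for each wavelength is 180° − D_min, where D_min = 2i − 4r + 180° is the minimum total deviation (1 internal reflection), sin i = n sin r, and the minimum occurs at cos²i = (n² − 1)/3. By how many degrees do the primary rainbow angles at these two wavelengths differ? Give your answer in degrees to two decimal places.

1.59°

At 437 nm (n = 1.340): cos²i = 0.26520 → i = 59.004°, r = 39.770°, D_min = 138.929°, rainbow angle = 41.071°.
At 717 nm (n = 1.329): cos²i = 0.25541 → i = 59.643°, r = 40.487°, D_min = 137.337°, rainbow angle = 42.663°.
Angular width = |41.071° − 42.663°| = 1.592°.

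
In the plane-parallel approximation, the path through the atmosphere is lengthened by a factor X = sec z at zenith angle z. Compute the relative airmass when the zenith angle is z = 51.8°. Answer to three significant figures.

1.62

X = sec z = 1/cos 51.8° = 1/0.6184 = 1.6171.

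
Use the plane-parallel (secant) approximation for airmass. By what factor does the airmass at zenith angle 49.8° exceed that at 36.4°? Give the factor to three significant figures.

1.25

X(49.8°)/X(36.4°) = sec 49.8° / sec 36.4° = cos 36.4° / cos 49.8° = 0.8049/0.6455 = 1.2470.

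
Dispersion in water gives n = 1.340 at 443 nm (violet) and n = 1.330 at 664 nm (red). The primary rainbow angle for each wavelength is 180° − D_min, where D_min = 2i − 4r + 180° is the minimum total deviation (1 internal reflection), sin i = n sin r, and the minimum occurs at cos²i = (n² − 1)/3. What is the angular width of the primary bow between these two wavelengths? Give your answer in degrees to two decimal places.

At 443 nm (n = 1.340): cos²i = 0.26520 → i = 59.004°, r = 39.770°, D_min = 138.929°, rainbow angle = 41.071°.
At 664 nm (n = 1.330): cos²i = 0.25630 → i = 59.585°, r = 40.422°, D_min = 137.484°, rainbow angle = 42.516°.
Angular width = |41.071° − 42.516°| = 1.445°.

1.45°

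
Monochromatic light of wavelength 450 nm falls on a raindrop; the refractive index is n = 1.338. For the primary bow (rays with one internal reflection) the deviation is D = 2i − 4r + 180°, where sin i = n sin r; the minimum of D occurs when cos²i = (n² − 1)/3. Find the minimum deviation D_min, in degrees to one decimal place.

138.6°

cos²i = (1.79024 − 1)/3 = 0.26341; i = arccos(0.51324) = 59.120°.
sin r = sin 59.120°/1.338 = 0.64144; r = 39.899°.
D_min = 2·59.120° − 4·39.899° + 180° = 138.643°.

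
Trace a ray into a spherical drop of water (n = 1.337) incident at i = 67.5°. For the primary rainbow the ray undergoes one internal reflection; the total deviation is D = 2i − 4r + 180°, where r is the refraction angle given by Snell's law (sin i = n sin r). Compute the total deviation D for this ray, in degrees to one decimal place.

140.2°

sin r = sin 67.5° / 1.337 = 0.9239/1.337 = 0.6910; r = 43.71°.
D = 2·67.5° − 4·43.71° + 180° = 135.00° − 174.84° + 180° = 140.16°.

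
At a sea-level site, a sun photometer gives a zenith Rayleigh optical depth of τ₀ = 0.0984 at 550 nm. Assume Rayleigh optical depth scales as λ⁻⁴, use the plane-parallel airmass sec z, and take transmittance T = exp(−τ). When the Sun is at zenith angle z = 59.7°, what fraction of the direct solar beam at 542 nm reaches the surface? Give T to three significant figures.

sec 59.7° = 1.9821.
τ = 0.0984 × (550/542)⁴ × 1.9821 = 0.0984 × 1.0604 × 1.9821 = 0.2068.
T = exp(−0.2068) = 0.8132.

0.813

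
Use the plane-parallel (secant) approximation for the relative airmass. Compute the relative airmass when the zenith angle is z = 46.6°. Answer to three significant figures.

X = sec z = 1/cos 46.6° = 1/0.6871 = 1.4554.

1.46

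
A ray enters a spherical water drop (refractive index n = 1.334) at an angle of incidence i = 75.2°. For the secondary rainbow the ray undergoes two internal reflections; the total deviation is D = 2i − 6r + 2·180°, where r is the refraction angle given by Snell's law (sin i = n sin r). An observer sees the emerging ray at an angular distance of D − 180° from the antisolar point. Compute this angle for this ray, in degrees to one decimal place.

sin r = sin 75.2° / 1.334 = 0.9668/1.334 = 0.7248; r = 46.45°.
D = 2·75.2° − 6·46.45° + 2·180° = 150.40° − 278.69° + 360° = 231.71°.
Angle from antisolar point = D − 180° = 51.71°.

51.7°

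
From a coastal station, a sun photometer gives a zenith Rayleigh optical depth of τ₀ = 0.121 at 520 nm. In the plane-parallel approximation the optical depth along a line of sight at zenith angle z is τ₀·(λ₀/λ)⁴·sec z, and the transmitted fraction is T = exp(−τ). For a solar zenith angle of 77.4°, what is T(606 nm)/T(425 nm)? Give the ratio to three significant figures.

2.57

Airmass: sec 77.4° = 4.5841.
τ(606 nm) = 0.121 × (520/606)⁴ × 4.5841 = 0.121 × 0.5422 × 4.5841 = 0.3007.
τ(425 nm) = 0.121 × (520/425)⁴ × 4.5841 = 0.121 × 2.2411 × 4.5841 = 1.2431.
T(606)/T(425) = exp(τ_B − τ_A) = exp(0.9424) = 2.5660.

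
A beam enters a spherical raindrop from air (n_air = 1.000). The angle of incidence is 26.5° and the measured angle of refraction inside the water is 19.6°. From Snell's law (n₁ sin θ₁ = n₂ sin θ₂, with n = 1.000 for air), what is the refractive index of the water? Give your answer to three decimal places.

n = sin θ_i / sin θ_r = sin 26.5° / sin 19.6° = 0.4462 / 0.3355 = 1.3301.

1.330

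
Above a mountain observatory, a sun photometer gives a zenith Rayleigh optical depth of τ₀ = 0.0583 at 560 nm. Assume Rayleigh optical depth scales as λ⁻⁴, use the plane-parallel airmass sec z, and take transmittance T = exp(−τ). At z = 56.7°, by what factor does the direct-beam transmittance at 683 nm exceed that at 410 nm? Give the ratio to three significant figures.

Airmass: sec 56.7° = 1.8214.
τ(683 nm) = 0.0583 × (560/683)⁴ × 1.8214 = 0.0583 × 0.4519 × 1.8214 = 0.0480.
τ(410 nm) = 0.0583 × (560/410)⁴ × 1.8214 = 0.0583 × 3.4803 × 1.8214 = 0.3696.
T(683)/T(410) = exp(τ_B − τ_A) = exp(0.3216) = 1.3793.

1.38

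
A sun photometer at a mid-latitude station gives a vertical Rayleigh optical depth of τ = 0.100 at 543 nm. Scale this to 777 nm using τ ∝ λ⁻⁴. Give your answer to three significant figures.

τ(777 nm) = τ(543 nm) × (543/777)⁴ = 0.100 × (0.6988)⁴ = 0.100 × 0.2385 = 0.0239.

0.0239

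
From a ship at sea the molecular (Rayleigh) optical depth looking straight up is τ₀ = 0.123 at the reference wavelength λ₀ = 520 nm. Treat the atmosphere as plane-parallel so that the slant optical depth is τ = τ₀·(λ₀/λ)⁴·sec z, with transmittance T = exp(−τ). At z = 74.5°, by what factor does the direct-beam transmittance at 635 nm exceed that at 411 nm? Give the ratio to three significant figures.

2.64

Airmass: sec 74.5° = 3.7420.
τ(635 nm) = 0.123 × (520/635)⁴ × 3.7420 = 0.123 × 0.4497 × 3.7420 = 0.2070.
τ(411 nm) = 0.123 × (520/411)⁴ × 3.7420 = 0.123 × 2.5624 × 3.7420 = 1.1794.
T(635)/T(411) = exp(τ_B − τ_A) = exp(0.9724) = 2.6443.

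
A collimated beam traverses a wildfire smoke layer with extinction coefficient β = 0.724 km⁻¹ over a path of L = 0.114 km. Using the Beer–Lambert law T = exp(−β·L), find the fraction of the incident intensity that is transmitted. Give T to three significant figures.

τ = β·L = 0.724 × 0.114 = 0.0825.
T = exp(−0.0825) = 0.9208.

0.921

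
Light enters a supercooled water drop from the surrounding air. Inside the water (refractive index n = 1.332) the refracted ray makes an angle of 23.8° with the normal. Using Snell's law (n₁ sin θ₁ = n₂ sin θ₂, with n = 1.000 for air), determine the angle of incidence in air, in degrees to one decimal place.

32.5°

Snell: sin θ_i = n · sin θ_r = 1.332 × sin 23.8° = 1.332 × 0.4035 = 0.5375.
θ_i = arcsin(0.5375) = 32.52°.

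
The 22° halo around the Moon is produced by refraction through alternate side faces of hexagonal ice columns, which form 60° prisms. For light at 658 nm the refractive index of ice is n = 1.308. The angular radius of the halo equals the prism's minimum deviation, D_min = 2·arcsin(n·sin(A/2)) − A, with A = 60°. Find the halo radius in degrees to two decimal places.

21.69°

n·sin(A/2) = 1.308 × sin 30° = 1.308 × 0.5000 = 0.6540.
D_min = 2·arcsin(0.6540) − 60° = 2 × 40.844° − 60° = 21.688°.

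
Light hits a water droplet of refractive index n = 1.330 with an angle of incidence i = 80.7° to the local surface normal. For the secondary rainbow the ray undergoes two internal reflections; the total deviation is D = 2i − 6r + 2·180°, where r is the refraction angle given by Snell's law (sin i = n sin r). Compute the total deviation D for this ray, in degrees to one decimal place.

234.0°

sin r = sin 80.7° / 1.330 = 0.9869/1.330 = 0.7420; r = 47.90°.
D = 2·80.7° − 6·47.90° + 2·180° = 161.40° − 287.41° + 360° = 233.99°.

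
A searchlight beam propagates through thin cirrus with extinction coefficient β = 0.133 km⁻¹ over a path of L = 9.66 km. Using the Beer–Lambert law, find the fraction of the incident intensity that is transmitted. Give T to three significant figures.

τ = β·L = 0.133 × 9.66 = 1.2848.
T = exp(−1.2848) = 0.2767.

0.277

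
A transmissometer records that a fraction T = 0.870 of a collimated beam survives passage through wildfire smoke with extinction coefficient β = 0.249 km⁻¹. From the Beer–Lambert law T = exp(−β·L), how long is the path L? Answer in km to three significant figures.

Beer–Lambert: T = exp(−βL) ⇒ L = −ln(T)/β = −ln(0.870)/0.249 = 0.1393/0.249 = 0.5593 km.

0.559 km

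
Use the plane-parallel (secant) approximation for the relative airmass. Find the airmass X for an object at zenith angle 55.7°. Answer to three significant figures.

1.77

X = sec z = 1/cos 55.7° = 1/0.5635 = 1.7745.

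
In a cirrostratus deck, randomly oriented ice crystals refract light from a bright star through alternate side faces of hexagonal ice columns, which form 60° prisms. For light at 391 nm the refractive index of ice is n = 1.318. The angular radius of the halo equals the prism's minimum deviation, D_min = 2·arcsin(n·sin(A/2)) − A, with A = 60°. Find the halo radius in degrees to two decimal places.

n·sin(A/2) = 1.318 × sin 30° = 1.318 × 0.5000 = 0.6590.
D_min = 2·arcsin(0.6590) − 60° = 2 × 41.224° − 60° = 22.447°.

22.45°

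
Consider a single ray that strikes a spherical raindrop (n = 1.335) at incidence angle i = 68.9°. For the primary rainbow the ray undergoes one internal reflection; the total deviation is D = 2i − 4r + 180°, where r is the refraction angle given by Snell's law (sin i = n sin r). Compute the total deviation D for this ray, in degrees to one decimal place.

sin r = sin 68.9° / 1.335 = 0.9330/1.335 = 0.6988; r = 44.33°.
D = 2·68.9° − 4·44.33° + 180° = 137.80° − 177.34° + 180° = 140.46°.

140.5°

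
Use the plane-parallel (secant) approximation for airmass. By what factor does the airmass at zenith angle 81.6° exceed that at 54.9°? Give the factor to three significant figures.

X(81.6°)/X(54.9°) = sec 81.6° / sec 54.9° = cos 54.9° / cos 81.6° = 0.5750/0.1461 = 3.9362.

3.94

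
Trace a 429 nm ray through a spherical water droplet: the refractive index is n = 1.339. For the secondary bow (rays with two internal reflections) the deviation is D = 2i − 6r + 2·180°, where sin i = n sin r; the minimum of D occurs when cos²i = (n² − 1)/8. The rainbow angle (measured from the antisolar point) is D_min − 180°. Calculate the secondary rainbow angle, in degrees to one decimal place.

cos²i = (1.79292 − 1)/8 = 0.09912; i = arccos(0.31483) = 71.650°.
sin r = sin 71.650°/1.339 = 0.70885; r = 45.141°.
D_min = 2·71.650° − 6·45.141° + 360° = 232.451°.
Rainbow angle = D_min − 180° = 52.451°.

52.5°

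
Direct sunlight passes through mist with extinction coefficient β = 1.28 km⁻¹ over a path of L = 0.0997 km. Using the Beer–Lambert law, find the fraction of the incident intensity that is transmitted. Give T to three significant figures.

0.880

τ = β·L = 1.28 × 0.0997 = 0.1276.
T = exp(−0.1276) = 0.8802.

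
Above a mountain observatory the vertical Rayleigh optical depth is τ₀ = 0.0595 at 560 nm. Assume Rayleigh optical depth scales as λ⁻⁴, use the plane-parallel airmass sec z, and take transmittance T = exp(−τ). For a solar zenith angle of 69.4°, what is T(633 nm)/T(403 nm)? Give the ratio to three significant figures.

Airmass: sec 69.4° = 2.8422.
τ(633 nm) = 0.0595 × (560/633)⁴ × 2.8422 = 0.0595 × 0.6125 × 2.8422 = 0.1036.
τ(403 nm) = 0.0595 × (560/403)⁴ × 2.8422 = 0.0595 × 3.7285 × 2.8422 = 0.6305.
T(633)/T(403) = exp(τ_B − τ_A) = exp(0.5269) = 1.6937.

1.69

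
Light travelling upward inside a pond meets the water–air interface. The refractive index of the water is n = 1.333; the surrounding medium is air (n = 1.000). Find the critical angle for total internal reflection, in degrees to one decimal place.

48.6°

sin θ_c = n_air / n = 1.000 / 1.333 = 0.7502.
θ_c = arcsin(0.7502) = 48.61°.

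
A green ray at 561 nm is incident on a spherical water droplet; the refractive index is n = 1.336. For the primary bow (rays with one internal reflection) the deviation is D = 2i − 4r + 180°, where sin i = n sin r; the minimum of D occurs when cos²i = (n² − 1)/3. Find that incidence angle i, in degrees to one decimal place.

59.2°

cos²i = (1.336² − 1)/3 = (1.78490 − 1)/3 = 0.26163.
cos i = 0.51150, so i = 59.236°.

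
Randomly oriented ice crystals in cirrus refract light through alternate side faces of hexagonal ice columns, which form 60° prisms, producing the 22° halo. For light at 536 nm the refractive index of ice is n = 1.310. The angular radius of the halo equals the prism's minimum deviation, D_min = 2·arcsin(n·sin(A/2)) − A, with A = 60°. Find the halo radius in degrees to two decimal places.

n·sin(A/2) = 1.310 × sin 30° = 1.310 × 0.5000 = 0.6550.
D_min = 2·arcsin(0.6550) − 60° = 2 × 40.920° − 60° = 21.839°.

21.84°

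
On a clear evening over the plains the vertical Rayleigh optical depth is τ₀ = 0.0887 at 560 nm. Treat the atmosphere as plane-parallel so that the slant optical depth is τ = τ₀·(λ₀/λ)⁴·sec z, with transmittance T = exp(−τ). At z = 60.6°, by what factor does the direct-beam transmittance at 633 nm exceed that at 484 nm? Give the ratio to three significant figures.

1.24

Airmass: sec 60.6° = 2.0371.
τ(633 nm) = 0.0887 × (560/633)⁴ × 2.0371 = 0.0887 × 0.6125 × 2.0371 = 0.1107.
τ(484 nm) = 0.0887 × (560/484)⁴ × 2.0371 = 0.0887 × 1.7921 × 2.0371 = 0.3238.
T(633)/T(484) = exp(τ_B − τ_A) = exp(0.2131) = 1.2376.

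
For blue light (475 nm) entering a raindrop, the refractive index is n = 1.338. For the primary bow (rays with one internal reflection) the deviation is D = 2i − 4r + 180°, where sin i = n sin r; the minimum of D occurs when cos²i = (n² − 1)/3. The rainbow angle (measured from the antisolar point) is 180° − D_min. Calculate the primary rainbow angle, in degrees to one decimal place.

cos²i = (1.79024 − 1)/3 = 0.26341; i = arccos(0.51324) = 59.120°.
sin r = sin 59.120°/1.338 = 0.64144; r = 39.899°.
D_min = 2·59.120° − 4·39.899° + 180° = 138.643°.
Rainbow angle = 180° − D_min = 41.357°.

41.4°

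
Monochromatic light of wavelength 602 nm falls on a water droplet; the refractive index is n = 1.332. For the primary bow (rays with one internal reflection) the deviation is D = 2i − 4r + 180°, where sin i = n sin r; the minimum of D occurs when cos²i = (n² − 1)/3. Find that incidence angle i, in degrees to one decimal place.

59.5°

cos²i = (1.332² − 1)/3 = (1.77422 − 1)/3 = 0.25807.
cos i = 0.50801, so i = 59.469°.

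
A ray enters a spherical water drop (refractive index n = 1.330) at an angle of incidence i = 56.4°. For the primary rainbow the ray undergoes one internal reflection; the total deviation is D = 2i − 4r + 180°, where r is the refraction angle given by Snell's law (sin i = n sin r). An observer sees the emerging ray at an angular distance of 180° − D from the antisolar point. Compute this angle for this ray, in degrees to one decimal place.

42.3°

sin r = sin 56.4° / 1.330 = 0.8329/1.330 = 0.6263; r = 38.77°.
D = 2·56.4° − 4·38.77° + 180° = 112.80° − 155.10° + 180° = 137.70°.
Angle from antisolar point = 180° − D = 42.30°.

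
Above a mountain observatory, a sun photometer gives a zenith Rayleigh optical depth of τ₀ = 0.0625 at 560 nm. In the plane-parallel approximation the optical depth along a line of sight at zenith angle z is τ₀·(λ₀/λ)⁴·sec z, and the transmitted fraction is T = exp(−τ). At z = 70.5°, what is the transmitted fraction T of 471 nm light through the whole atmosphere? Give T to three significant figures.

sec 70.5° = 2.9957.
τ = 0.0625 × (560/471)⁴ × 2.9957 = 0.0625 × 1.9983 × 2.9957 = 0.3742.
T = exp(−0.3742) = 0.6879.

0.688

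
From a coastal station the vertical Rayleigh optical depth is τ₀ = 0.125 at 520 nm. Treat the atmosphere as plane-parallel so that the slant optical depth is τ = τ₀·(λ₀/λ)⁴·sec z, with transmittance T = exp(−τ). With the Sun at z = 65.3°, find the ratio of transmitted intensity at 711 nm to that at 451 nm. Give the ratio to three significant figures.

1.56

Airmass: sec 65.3° = 2.3931.
τ(711 nm) = 0.125 × (520/711)⁴ × 2.3931 = 0.125 × 0.2861 × 2.3931 = 0.0856.
τ(451 nm) = 0.125 × (520/451)⁴ × 2.3931 = 0.125 × 1.7673 × 2.3931 = 0.5287.
T(711)/T(451) = exp(τ_B − τ_A) = exp(0.4431) = 1.5575.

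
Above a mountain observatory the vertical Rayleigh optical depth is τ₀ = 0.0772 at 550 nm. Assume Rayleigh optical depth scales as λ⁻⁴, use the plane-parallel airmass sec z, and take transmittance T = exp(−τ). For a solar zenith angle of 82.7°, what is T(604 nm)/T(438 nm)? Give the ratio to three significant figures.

2.98

Airmass: sec 82.7° = 7.8700.
τ(604 nm) = 0.0772 × (550/604)⁴ × 7.8700 = 0.0772 × 0.6875 × 7.8700 = 0.4177.
τ(438 nm) = 0.0772 × (550/438)⁴ × 7.8700 = 0.0772 × 2.4863 × 7.8700 = 1.5106.
T(604)/T(438) = exp(τ_B − τ_A) = exp(1.0929) = 2.9828.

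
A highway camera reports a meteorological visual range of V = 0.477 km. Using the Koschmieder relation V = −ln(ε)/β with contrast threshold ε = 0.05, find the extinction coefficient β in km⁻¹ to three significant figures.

β = −ln(0.05) / V = 2.996 / 0.477 = 6.2804 km⁻¹.

6.28 km⁻¹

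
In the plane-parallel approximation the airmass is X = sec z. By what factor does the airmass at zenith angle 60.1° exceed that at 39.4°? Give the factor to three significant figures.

1.55

X(60.1°)/X(39.4°) = sec 60.1° / sec 39.4° = cos 39.4° / cos 60.1° = 0.7727/0.4985 = 1.5502.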